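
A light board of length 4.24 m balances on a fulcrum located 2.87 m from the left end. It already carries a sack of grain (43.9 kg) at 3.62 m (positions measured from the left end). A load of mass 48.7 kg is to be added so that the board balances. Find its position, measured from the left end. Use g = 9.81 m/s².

Sum moments about the fulcrum (at 2.87 m from the left end) (the support reaction has zero arm there).
Sack of grain: 43.9 × 9.81 = 430.7 N down at 3.62 m → arm 0.75 m, τ = 430.7 × 0.75 = 323 N·m clockwise.
Net moment of existing loads = 323 N·m clockwise.
The load weighs 48.7 × 9.81 = 477.7 N and must supply an equal counterclockwise moment, so its lever arm about the fulcrum is 323 / 477.7 = 0.676 m.
That puts it at 2.87 − 0.676 = 2.19 m from the left end.

x ≈ 2.19 m from the left end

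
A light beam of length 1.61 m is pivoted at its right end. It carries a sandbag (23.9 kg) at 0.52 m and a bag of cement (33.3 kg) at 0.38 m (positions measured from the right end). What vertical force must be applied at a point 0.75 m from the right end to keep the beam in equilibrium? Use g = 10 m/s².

Sum moments about the right end (the unknown pivot reaction has zero arm there).
Sandbag: 23.9 × 10 = 239 N down at 0.52 m → arm 0.52 m, τ = 239 × 0.52 = 124.3 N·m counterclockwise.
Bag of cement: 33.3 × 10 = 333 N down at 0.38 m → arm 0.38 m, τ = 333 × 0.38 = 126.5 N·m counterclockwise.
Net moment of the loads = 250.8 N·m counterclockwise.
The upward force F acts at a point 0.75 m from the right end, arm 0.75 m, giving F × 0.75 clockwise.
For rotational equilibrium, F × 0.75 = 250.8, so F = 250.8 / 0.75 = 334 N.

F ≈ 334 N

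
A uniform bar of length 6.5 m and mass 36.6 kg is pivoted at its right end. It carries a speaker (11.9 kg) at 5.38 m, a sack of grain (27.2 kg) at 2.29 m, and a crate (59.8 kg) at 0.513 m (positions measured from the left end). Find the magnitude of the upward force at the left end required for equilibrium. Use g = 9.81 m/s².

Sum moments about the right end (the unknown pivot reaction has zero arm there).
Beam weight: 36.6 × 9.81 = 359 N down at 3.25 m → arm 3.25 m, τ = 359 × 3.25 = 1167 N·m counterclockwise.
Speaker: 11.9 × 9.81 = 116.7 N down at 5.38 m → arm 1.12 m, τ = 116.7 × 1.12 = 130.7 N·m counterclockwise.
Sack of grain: 27.2 × 9.81 = 266.8 N down at 2.29 m → arm 4.21 m, τ = 266.8 × 4.21 = 1123 N·m counterclockwise.
Crate: 59.8 × 9.81 = 586.6 N down at 0.513 m → arm 5.987 m, τ = 586.6 × 5.987 = 3512 N·m counterclockwise.
Net moment of the loads = 5933 N·m counterclockwise.
The upward force F acts at the left end, arm 6.5 m, giving F × 6.5 clockwise.
Balancing moments: F × 6.5 = 5933, giving F = 5933 / 6.5 = 913 N.

F ≈ 913 N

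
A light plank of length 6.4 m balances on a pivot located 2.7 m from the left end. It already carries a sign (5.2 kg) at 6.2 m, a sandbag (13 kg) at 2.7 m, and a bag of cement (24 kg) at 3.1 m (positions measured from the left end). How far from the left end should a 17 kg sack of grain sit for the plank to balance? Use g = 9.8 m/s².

About the pivot (at 2.7 m from the left end):
Sign: 5.2 × 9.8 = 50.96 N down at 6.2 m → arm 3.5 m, τ = 50.96 × 3.5 = 178.4 N·m clockwise.
Sandbag: acts at the pivot, moment arm 0 → no torque.
Bag of cement: 24 × 9.8 = 235.2 N down at 3.1 m → arm 0.4 m, τ = 235.2 × 0.4 = 94.08 N·m clockwise.
Net moment of existing loads = 272.5 N·m clockwise.
The sack of grain weighs 17 × 9.8 = 166.6 N and must supply an equal counterclockwise moment, so its lever arm about the pivot is 272.5 / 166.6 = 1.64 m.
That puts it at 2.7 − 1.64 = 1.06 m from the left end.

x ≈ 1.06 m from the left end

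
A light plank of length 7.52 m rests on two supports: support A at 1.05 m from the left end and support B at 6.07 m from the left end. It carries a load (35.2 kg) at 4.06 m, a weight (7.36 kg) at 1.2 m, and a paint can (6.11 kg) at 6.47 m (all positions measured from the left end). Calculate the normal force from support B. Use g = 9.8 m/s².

Sum moments about support A (its reaction then has zero moment arm).
Load: 35.2 × 9.8 = 345 N down at 4.06 m → arm 3.01 m, τ = 345 × 3.01 = 1038 N·m clockwise.
Weight: 7.36 × 9.8 = 72.13 N down at 1.2 m → arm 0.15 m, τ = 72.13 × 0.15 = 10.82 N·m clockwise.
Paint can: 6.11 × 9.8 = 59.88 N down at 6.47 m → arm 5.42 m, τ = 59.88 × 5.42 = 324.5 N·m clockwise.
Net load moment about support A = 1373 N·m clockwise.
Reaction R at support B is upward at 6.07 m, arm 5.02 m → moment R × 5.02 counterclockwise.
Στ = 0 ⇒ R × 5.02 = 1373 ⇒ R = 274 N.

R_B ≈ 274 N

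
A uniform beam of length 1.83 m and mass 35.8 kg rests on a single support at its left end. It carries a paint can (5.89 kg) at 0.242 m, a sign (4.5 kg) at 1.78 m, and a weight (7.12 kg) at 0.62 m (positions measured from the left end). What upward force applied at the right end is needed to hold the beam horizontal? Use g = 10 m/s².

F ≈ 255 N

Taking torques about the left end:
Beam weight: 35.8 × 10 = 358 N down at 0.915 m → arm 0.915 m, τ = 358 × 0.915 = 327.6 N·m clockwise.
Paint can: 5.89 × 10 = 58.9 N down at 0.242 m → arm 0.242 m, τ = 58.9 × 0.242 = 14.25 N·m clockwise.
Sign: 4.5 × 10 = 45 N down at 1.78 m → arm 1.78 m, τ = 45 × 1.78 = 80.1 N·m clockwise.
Weight: 7.12 × 10 = 71.2 N down at 0.62 m → arm 0.62 m, τ = 71.2 × 0.62 = 44.14 N·m clockwise.
Net moment of the loads = 466.1 N·m clockwise.
The upward force F acts at the right end, arm 1.83 m, giving F × 1.83 counterclockwise.
Στ = 0 ⇒ F × 1.83 = 466.1 ⇒ F = 466.1 / 1.83 = 255 N.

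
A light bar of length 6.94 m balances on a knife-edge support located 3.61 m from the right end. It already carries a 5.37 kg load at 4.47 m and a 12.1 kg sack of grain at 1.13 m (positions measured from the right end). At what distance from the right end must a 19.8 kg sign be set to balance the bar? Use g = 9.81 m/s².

x ≈ 4.89 m from the right end

Choose the knife-edge support (at 3.61 m from the right end) as the axis so the support reaction has zero arm there.
Load: 5.37 × 9.81 = 52.68 N down at 4.47 m → arm 0.86 m, τ = 52.68 × 0.86 = 45.3 N·m counterclockwise.
Sack of grain: 12.1 × 9.81 = 118.7 N down at 1.13 m → arm 2.48 m, τ = 118.7 × 2.48 = 294.4 N·m clockwise.
Net moment of existing loads = 249.1 N·m clockwise.
The sign weighs 19.8 × 9.81 = 194.2 N and must supply an equal counterclockwise moment, so its lever arm about the knife-edge support is 249.1 / 194.2 = 1.28 m.
That puts it at 3.61 + 1.28 = 4.89 m from the right end.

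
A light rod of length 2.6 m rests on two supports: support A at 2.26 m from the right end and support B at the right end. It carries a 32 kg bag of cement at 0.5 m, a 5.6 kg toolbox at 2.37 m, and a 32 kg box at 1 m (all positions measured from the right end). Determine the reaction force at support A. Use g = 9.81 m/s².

R_A ≈ 266 N

About support B:
Bag of cement: 32 × 9.81 = 313.9 N down at 0.5 m → arm 0.5 m, τ = 313.9 × 0.5 = 156.9 N·m counterclockwise.
Toolbox: 5.6 × 9.81 = 54.94 N down at 2.37 m → arm 2.37 m, τ = 54.94 × 2.37 = 130.2 N·m counterclockwise.
Box: 32 × 9.81 = 313.9 N down at 1 m → arm 1 m, τ = 313.9 × 1 = 313.9 N·m counterclockwise.
Net load moment about support B = 601 N·m counterclockwise.
Reaction R at support A is upward at 2.26 m, arm 2.26 m → moment R × 2.26 clockwise.
Balancing moments: R × 2.26 = 601, giving R = 266 N.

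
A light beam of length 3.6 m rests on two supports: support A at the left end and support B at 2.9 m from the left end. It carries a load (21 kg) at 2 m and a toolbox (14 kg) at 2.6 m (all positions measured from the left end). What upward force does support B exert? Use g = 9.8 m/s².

R_B ≈ 265 N

Take moments about support A.
Load: 21 × 9.8 = 205.8 N down at 2 m → arm 2 m, τ = 205.8 × 2 = 411.6 N·m clockwise.
Toolbox: 14 × 9.8 = 137.2 N down at 2.6 m → arm 2.6 m, τ = 137.2 × 2.6 = 356.7 N·m clockwise.
Net load moment about support A = 768.3 N·m clockwise.
Reaction R at support B is upward at 2.9 m, arm 2.9 m → moment R × 2.9 counterclockwise.
Στ = 0 ⇒ R × 2.9 = 768.3 ⇒ R = 265 N.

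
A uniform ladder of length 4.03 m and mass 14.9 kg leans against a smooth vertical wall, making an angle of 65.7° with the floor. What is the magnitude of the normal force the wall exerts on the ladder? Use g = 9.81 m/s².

N_wall ≈ 33 N

Taking torques about the foot of the ladder:
Ladder weight 14.9×9.81 = 146.2 N acts at 2.015 m along the ladder; its horizontal arm is 2.015·cos65.7° = 0.8292 m → τ = 121.2 N·m clockwise.
Wall normal N acts horizontally at the top; its moment arm is the height L sinθ = 4.03·sin65.7° = 3.673 m, counterclockwise.
For rotational equilibrium, N × 3.673 = 121.2, so N = 33 N.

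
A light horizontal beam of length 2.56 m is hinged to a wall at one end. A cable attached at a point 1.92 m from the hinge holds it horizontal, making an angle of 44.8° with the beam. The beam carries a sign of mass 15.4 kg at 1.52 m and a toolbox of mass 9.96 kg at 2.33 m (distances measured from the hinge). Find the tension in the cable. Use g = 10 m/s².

T ≈ 345 N

Take moments about the hinge.
Sign: 15.4 × 10 = 154 N down at 1.52 m → arm 1.52 m, τ = 154 × 1.52 = 234.1 N·m clockwise.
Toolbox: 9.96 × 10 = 99.6 N down at 2.33 m → arm 2.33 m, τ = 99.6 × 2.33 = 232.1 N·m clockwise.
Total clockwise load moment = 466.2 N·m.
The cable tension T acts at 1.92 m; only its component perpendicular to the beam, T sinθ, produces torque. sin 44.8° = 0.7046.
Στ = 0 ⇒ T × 1.92 × 0.7046 = 466.2 ⇒ T = 466.2 / 1.353 = 345 N.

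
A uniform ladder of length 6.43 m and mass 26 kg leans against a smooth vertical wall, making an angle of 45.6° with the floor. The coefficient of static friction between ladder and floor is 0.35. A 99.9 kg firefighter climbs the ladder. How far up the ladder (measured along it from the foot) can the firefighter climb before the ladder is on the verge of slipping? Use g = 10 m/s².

d ≈ 2.06 m

Take moments about the foot of the ladder.
Ladder weight 26×10 = 260 N acts at 3.215 m along the ladder; its horizontal arm is 3.215·cos45.6° = 2.249 m → τ = 584.7 N·m clockwise.
Firefighter weight 99.9×10 = 999 N at distance d → arm d·cos45.6° → τ = 999·d·0.6997 clockwise.
Wall normal N at the top has arm L sinθ = 4.594 m counterclockwise, so Στ = 0 gives N·4.594 = 584.7 + 699·d.
ΣFy = 0 ⇒ N_floor = 1259 N, so the maximum friction is μ_s·N_floor = 0.35×1259 = 440.6 N. ΣFx = 0 ⇒ N_wall = f, so at the slipping point N = 440.6 N.
Substituting: 440.6×4.594 = 584.7 + 699·d ⇒ d = (2024 − 584.7) / 699 = 2.06 m.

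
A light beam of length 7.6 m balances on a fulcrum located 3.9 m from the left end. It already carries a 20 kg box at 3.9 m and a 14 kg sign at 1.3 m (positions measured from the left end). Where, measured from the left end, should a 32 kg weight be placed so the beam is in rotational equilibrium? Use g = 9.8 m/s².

x ≈ 5.04 m from the left end

Choose the fulcrum (at 3.9 m from the left end) as the axis so the support reaction has zero arm there.
Box: acts at the fulcrum, moment arm 0 → no torque.
Sign: 14 × 9.8 = 137.2 N down at 1.3 m → arm 2.6 m, τ = 137.2 × 2.6 = 356.7 N·m counterclockwise.
Net moment of existing loads = 356.7 N·m counterclockwise.
The weight weighs 32 × 9.8 = 313.6 N and must supply an equal clockwise moment, so its lever arm about the fulcrum is 356.7 / 313.6 = 1.14 m.
That puts it at 3.9 + 1.14 = 5.04 m from the left end.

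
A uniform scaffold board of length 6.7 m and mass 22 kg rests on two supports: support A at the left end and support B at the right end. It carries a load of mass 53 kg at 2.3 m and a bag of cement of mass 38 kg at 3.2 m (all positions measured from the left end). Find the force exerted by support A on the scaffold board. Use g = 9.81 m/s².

Take moments about support B.
Beam weight: 22 × 9.81 = 215.8 N down at 3.35 m → arm 3.35 m, τ = 215.8 × 3.35 = 722.9 N·m counterclockwise.
Load: 53 × 9.81 = 519.9 N down at 2.3 m → arm 4.4 m, τ = 519.9 × 4.4 = 2288 N·m counterclockwise.
Bag of cement: 38 × 9.81 = 372.8 N down at 3.2 m → arm 3.5 m, τ = 372.8 × 3.5 = 1305 N·m counterclockwise.
Net load moment about support B = 4316 N·m counterclockwise.
Reaction R at support A is upward at 0 m, arm 6.7 m → moment R × 6.7 clockwise.
Setting net torque to zero: R × 6.7 = 4316 → R = 644 N.

R_A ≈ 644 N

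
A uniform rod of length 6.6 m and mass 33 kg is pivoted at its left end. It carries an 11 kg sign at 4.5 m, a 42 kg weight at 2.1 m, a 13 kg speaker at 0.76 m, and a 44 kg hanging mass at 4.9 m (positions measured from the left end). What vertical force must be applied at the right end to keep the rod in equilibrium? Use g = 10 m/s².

About the left end:
Beam weight: 33 × 10 = 330 N down at 3.3 m → arm 3.3 m, τ = 330 × 3.3 = 1089 N·m clockwise.
Sign: 11 × 10 = 110 N down at 4.5 m → arm 4.5 m, τ = 110 × 4.5 = 495 N·m clockwise.
Weight: 42 × 10 = 420 N down at 2.1 m → arm 2.1 m, τ = 420 × 2.1 = 882 N·m clockwise.
Speaker: 13 × 10 = 130 N down at 0.76 m → arm 0.76 m, τ = 130 × 0.76 = 98.8 N·m clockwise.
Hanging mass: 44 × 10 = 440 N down at 4.9 m → arm 4.9 m, τ = 440 × 4.9 = 2156 N·m clockwise.
Net moment of the loads = 4721 N·m clockwise.
The upward force F acts at the right end, arm 6.6 m, giving F × 6.6 counterclockwise.
Setting net torque to zero: F × 6.6 = 4721 → F = 4721 / 6.6 = 715 N.

F ≈ 715 N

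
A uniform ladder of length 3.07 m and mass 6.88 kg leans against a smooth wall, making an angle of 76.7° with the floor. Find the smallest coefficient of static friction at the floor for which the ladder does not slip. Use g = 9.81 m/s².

μ_min ≈ 0.118

Choose the foot of the ladder as the axis so the floor normal and friction both act there and drop out.
Ladder weight 6.88×9.81 = 67.49 N acts at 1.535 m along the ladder; its horizontal arm is 1.535·cos76.7° = 0.3531 m → τ = 23.83 N·m clockwise.
Wall normal N acts horizontally at the top; its moment arm is the height L sinθ = 3.07·sin76.7° = 2.988 m, counterclockwise.
Setting net torque to zero: N × 2.988 = 23.83 → N = 7.975 N.
ΣFx = 0 ⇒ f = N_wall = 7.975 N. ΣFy = 0 ⇒ N_floor = 67.49 N.
μ_min = f / N_floor = 7.975 / 67.49 = 0.118.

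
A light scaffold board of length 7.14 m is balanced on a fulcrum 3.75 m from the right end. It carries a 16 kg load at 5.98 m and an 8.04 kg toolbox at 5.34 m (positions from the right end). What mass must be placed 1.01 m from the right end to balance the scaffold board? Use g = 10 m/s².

m ≈ 17.7 kg

Taking torques about the fulcrum (at 3.75 m from the right end):
Load: 16 × 10 = 160 N down at 5.98 m → arm 2.23 m, τ = 160 × 2.23 = 356.8 N·m counterclockwise.
Toolbox: 8.04 × 10 = 80.4 N down at 5.34 m → arm 1.59 m, τ = 80.4 × 1.59 = 127.8 N·m counterclockwise.
Net moment of known loads = 484.6 N·m counterclockwise.
An unknown mass m at 1.01 m has arm 2.74 m; its moment is m·g·2.74 clockwise.
Στ = 0 ⇒ m × 10 × 2.74 = 484.6 ⇒ m = 484.6 / (10 × 2.74) = 17.7 kg.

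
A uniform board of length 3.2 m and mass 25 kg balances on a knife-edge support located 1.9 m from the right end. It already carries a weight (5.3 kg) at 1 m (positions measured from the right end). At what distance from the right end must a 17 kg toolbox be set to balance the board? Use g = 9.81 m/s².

x ≈ 2.62 m from the right end

Sum moments about the knife-edge support (at 1.9 m from the right end) (the support reaction has zero arm there).
Beam weight: 25 × 9.81 = 245.2 N down at 1.6 m → arm 0.3 m, τ = 245.2 × 0.3 = 73.56 N·m clockwise.
Weight: 5.3 × 9.81 = 51.99 N down at 1 m → arm 0.9 m, τ = 51.99 × 0.9 = 46.79 N·m clockwise.
Net moment of existing loads = 120.3 N·m clockwise.
The toolbox weighs 17 × 9.81 = 166.8 N and must supply an equal counterclockwise moment, so its lever arm about the knife-edge support is 120.3 / 166.8 = 0.721 m.
That puts it at 1.9 + 0.721 = 2.62 m from the right end.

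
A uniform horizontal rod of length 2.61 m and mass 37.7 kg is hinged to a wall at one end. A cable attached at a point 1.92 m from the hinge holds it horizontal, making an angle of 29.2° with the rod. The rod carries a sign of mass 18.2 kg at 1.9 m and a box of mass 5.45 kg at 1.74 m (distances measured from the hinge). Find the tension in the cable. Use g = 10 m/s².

T ≈ 996 N

Take moments about the hinge.
Beam weight: 37.7 × 10 = 377 N down at 1.305 m → arm 1.305 m, τ = 377 × 1.305 = 492 N·m clockwise.
Sign: 18.2 × 10 = 182 N down at 1.9 m → arm 1.9 m, τ = 182 × 1.9 = 345.8 N·m clockwise.
Box: 5.45 × 10 = 54.5 N down at 1.74 m → arm 1.74 m, τ = 54.5 × 1.74 = 94.83 N·m clockwise.
Total clockwise load moment = 932.6 N·m.
The cable tension T acts at 1.92 m; only its component perpendicular to the rod, T sinθ, produces torque. sin 29.2° = 0.4879.
For rotational equilibrium, T × 1.92 × 0.4879 = 932.6, so T = 932.6 / 0.9368 = 996 N.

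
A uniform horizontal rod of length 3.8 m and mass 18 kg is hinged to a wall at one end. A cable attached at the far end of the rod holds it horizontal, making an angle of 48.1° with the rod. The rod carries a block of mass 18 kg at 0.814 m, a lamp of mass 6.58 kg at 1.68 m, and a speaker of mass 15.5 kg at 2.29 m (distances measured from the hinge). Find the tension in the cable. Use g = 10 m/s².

T ≈ 337 N

About the hinge:
Beam weight: 18 × 10 = 180 N down at 1.9 m → arm 1.9 m, τ = 180 × 1.9 = 342 N·m clockwise.
Block: 18 × 10 = 180 N down at 0.814 m → arm 0.814 m, τ = 180 × 0.814 = 146.5 N·m clockwise.
Lamp: 6.58 × 10 = 65.8 N down at 1.68 m → arm 1.68 m, τ = 65.8 × 1.68 = 110.5 N·m clockwise.
Speaker: 15.5 × 10 = 155 N down at 2.29 m → arm 2.29 m, τ = 155 × 2.29 = 354.9 N·m clockwise.
Total clockwise load moment = 953.9 N·m.
The cable tension T acts at 3.8 m; only its component perpendicular to the rod, T sinθ, produces torque. sin 48.1° = 0.7443.
Setting net torque to zero: T × 3.8 × 0.7443 = 953.9 → T = 953.9 / 2.828 = 337 N.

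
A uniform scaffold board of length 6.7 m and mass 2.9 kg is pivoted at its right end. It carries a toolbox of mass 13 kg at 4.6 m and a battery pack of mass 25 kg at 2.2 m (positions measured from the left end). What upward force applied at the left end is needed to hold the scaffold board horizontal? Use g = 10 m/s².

Take moments about the right end.
Beam weight: 2.9 × 10 = 29 N down at 3.35 m → arm 3.35 m, τ = 29 × 3.35 = 97.15 N·m counterclockwise.
Toolbox: 13 × 10 = 130 N down at 4.6 m → arm 2.1 m, τ = 130 × 2.1 = 273 N·m counterclockwise.
Battery pack: 25 × 10 = 250 N down at 2.2 m → arm 4.5 m, τ = 250 × 4.5 = 1125 N·m counterclockwise.
Net moment of the loads = 1495 N·m counterclockwise.
The upward force F acts at the left end, arm 6.7 m, giving F × 6.7 clockwise.
Setting net torque to zero: F × 6.7 = 1495 → F = 1495 / 6.7 = 223 N.

F ≈ 223 N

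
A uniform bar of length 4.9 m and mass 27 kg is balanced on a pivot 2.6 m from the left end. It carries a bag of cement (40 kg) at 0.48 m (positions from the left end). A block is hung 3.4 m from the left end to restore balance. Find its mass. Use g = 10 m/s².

Taking torques about the pivot (at 2.6 m from the left end):
Beam weight: 27 × 10 = 270 N down at 2.45 m → arm 0.15 m, τ = 270 × 0.15 = 40.5 N·m counterclockwise.
Bag of cement: 40 × 10 = 400 N down at 0.48 m → arm 2.12 m, τ = 400 × 2.12 = 848 N·m counterclockwise.
Net moment of known loads = 888.5 N·m counterclockwise.
An unknown mass m at 3.4 m has arm 0.8 m; its moment is m·g·0.8 clockwise.
For rotational equilibrium, m × 10 × 0.8 = 888.5, so m = 888.5 / (10 × 0.8) = 111 kg.

m ≈ 111 kg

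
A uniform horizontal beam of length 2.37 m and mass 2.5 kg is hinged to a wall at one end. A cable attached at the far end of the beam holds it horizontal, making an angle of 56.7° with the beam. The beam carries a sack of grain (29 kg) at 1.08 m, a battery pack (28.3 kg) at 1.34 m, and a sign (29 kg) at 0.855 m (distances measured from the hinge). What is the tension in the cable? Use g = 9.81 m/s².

Take moments about the hinge.
Beam weight: 2.5 × 9.81 = 24.53 N down at 1.185 m → arm 1.185 m, τ = 24.53 × 1.185 = 29.07 N·m clockwise.
Sack of grain: 29 × 9.81 = 284.5 N down at 1.08 m → arm 1.08 m, τ = 284.5 × 1.08 = 307.3 N·m clockwise.
Battery pack: 28.3 × 9.81 = 277.6 N down at 1.34 m → arm 1.34 m, τ = 277.6 × 1.34 = 372 N·m clockwise.
Sign: 29 × 9.81 = 284.5 N down at 0.855 m → arm 0.855 m, τ = 284.5 × 0.855 = 243.2 N·m clockwise.
Total clockwise load moment = 951.6 N·m.
The cable tension T acts at 2.37 m; only its component perpendicular to the beam, T sinθ, produces torque. sin 56.7° = 0.8358.
Setting net torque to zero: T × 2.37 × 0.8358 = 951.6 → T = 951.6 / 1.981 = 480 N.

T ≈ 480 N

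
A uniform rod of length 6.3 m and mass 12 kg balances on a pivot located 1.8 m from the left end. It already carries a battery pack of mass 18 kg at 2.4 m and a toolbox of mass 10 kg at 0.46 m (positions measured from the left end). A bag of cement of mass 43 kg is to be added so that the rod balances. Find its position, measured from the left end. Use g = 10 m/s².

Sum moments about the pivot (at 1.8 m from the left end) (the support reaction has zero arm there).
Beam weight: 12 × 10 = 120 N down at 3.15 m → arm 1.35 m, τ = 120 × 1.35 = 162 N·m clockwise.
Battery pack: 18 × 10 = 180 N down at 2.4 m → arm 0.6 m, τ = 180 × 0.6 = 108 N·m clockwise.
Toolbox: 10 × 10 = 100 N down at 0.46 m → arm 1.34 m, τ = 100 × 1.34 = 134 N·m counterclockwise.
Net moment of existing loads = 136 N·m clockwise.
The bag of cement weighs 43 × 10 = 430 N and must supply an equal counterclockwise moment, so its lever arm about the pivot is 136 / 430 = 0.316 m.
That puts it at 1.8 − 0.316 = 1.48 m from the left end.

x ≈ 1.48 m from the left end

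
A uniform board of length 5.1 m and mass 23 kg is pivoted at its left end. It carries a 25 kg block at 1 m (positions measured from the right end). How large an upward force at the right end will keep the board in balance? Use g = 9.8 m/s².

Taking torques about the left end:
Beam weight: 23 × 9.8 = 225.4 N down at 2.55 m → arm 2.55 m, τ = 225.4 × 2.55 = 574.8 N·m clockwise.
Block: 25 × 9.8 = 245 N down at 1 m → arm 4.1 m, τ = 245 × 4.1 = 1004 N·m clockwise.
Net moment of the loads = 1579 N·m clockwise.
The upward force F acts at the right end, arm 5.1 m, giving F × 5.1 counterclockwise.
Στ = 0 ⇒ F × 5.1 = 1579 ⇒ F = 1579 / 5.1 = 310 N.

F ≈ 310 N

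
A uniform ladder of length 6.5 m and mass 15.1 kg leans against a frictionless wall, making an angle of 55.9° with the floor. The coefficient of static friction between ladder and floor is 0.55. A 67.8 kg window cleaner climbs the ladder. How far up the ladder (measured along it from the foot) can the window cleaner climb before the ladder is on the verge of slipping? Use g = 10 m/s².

Choose the foot of the ladder as the axis so the floor normal and friction both act there and drop out.
Ladder weight 15.1×10 = 151 N acts at 3.25 m along the ladder; its horizontal arm is 3.25·cos55.9° = 1.822 m → τ = 275.1 N·m clockwise.
Window cleaner weight 67.8×10 = 678 N at distance d → arm d·cos55.9° → τ = 678·d·0.5606 clockwise.
Wall normal N at the top has arm L sinθ = 5.382 m counterclockwise, so Στ = 0 gives N·5.382 = 275.1 + 380.1·d.
ΣFy = 0 ⇒ N_floor = 829 N, so the maximum friction is μ_s·N_floor = 0.55×829 = 456 N. ΣFx = 0 ⇒ N_wall = f, so at the slipping point N = 456 N.
Substituting: 456×5.382 = 275.1 + 380.1·d ⇒ d = (2454 − 275.1) / 380.1 = 5.73 m.

d ≈ 5.73 m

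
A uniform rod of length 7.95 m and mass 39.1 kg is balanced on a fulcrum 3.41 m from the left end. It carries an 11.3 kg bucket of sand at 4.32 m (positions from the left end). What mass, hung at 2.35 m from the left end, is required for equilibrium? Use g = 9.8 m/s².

Take moments about the fulcrum (at 3.41 m from the left end).
Beam weight: 39.1 × 9.8 = 383.2 N down at 3.975 m → arm 0.565 m, τ = 383.2 × 0.565 = 216.5 N·m clockwise.
Bucket of sand: 11.3 × 9.8 = 110.7 N down at 4.32 m → arm 0.91 m, τ = 110.7 × 0.91 = 100.7 N·m clockwise.
Net moment of known loads = 317.2 N·m clockwise.
An unknown mass m at 2.35 m has arm 1.06 m; its moment is m·g·1.06 counterclockwise.
Setting net torque to zero: m × 9.8 × 1.06 = 317.2 → m = 317.2 / (9.8 × 1.06) = 30.5 kg.

m ≈ 30.5 kg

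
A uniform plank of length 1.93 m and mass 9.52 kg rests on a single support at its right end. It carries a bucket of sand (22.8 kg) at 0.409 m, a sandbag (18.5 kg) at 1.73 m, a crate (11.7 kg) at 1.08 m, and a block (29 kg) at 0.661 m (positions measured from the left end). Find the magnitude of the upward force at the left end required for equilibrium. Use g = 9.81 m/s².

F ≈ 479 N

Taking torques about the right end:
Beam weight: 9.52 × 9.81 = 93.39 N down at 0.965 m → arm 0.965 m, τ = 93.39 × 0.965 = 90.12 N·m counterclockwise.
Bucket of sand: 22.8 × 9.81 = 223.7 N down at 0.409 m → arm 1.521 m, τ = 223.7 × 1.521 = 340.2 N·m counterclockwise.
Sandbag: 18.5 × 9.81 = 181.5 N down at 1.73 m → arm 0.2 m, τ = 181.5 × 0.2 = 36.3 N·m counterclockwise.
Crate: 11.7 × 9.81 = 114.8 N down at 1.08 m → arm 0.85 m, τ = 114.8 × 0.85 = 97.58 N·m counterclockwise.
Block: 29 × 9.81 = 284.5 N down at 0.661 m → arm 1.269 m, τ = 284.5 × 1.269 = 361 N·m counterclockwise.
Net moment of the loads = 925.2 N·m counterclockwise.
The upward force F acts at the left end, arm 1.93 m, giving F × 1.93 clockwise.
For rotational equilibrium, F × 1.93 = 925.2, so F = 925.2 / 1.93 = 479 N.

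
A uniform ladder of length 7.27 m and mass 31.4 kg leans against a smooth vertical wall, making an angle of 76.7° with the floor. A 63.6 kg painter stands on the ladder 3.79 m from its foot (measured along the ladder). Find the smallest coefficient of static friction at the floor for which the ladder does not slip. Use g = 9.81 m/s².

μ_min ≈ 0.122

Taking torques about the foot of the ladder:
Ladder weight 31.4×9.81 = 308 N acts at 3.635 m along the ladder; its horizontal arm is 3.635·cos76.7° = 0.8362 m → τ = 257.5 N·m clockwise.
Painter: 63.6×9.81 = 623.9 N at 3.79 m → arm 0.8719 m → τ = 544 N·m clockwise.
Wall normal N acts horizontally at the top; its moment arm is the height L sinθ = 7.27·sin76.7° = 7.075 m, counterclockwise.
For rotational equilibrium, N × 7.075 = 801.5, so N = 113.3 N.
ΣFx = 0 ⇒ f = N_wall = 113.3 N. ΣFy = 0 ⇒ N_floor = 931.9 N.
μ_min = f / N_floor = 113.3 / 931.9 = 0.122.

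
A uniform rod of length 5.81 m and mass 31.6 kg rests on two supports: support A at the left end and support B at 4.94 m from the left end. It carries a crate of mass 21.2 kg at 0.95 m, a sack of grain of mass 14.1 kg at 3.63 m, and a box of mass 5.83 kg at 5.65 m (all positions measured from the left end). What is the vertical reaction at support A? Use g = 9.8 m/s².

R_A ≈ 324 N

Choose support B as the axis so its reaction then has zero moment arm.
Beam weight: 31.6 × 9.8 = 309.7 N down at 2.905 m → arm 2.035 m, τ = 309.7 × 2.035 = 630.2 N·m counterclockwise.
Crate: 21.2 × 9.8 = 207.8 N down at 0.95 m → arm 3.99 m, τ = 207.8 × 3.99 = 829.1 N·m counterclockwise.
Sack of grain: 14.1 × 9.8 = 138.2 N down at 3.63 m → arm 1.31 m, τ = 138.2 × 1.31 = 181 N·m counterclockwise.
Box: 5.83 × 9.8 = 57.13 N down at 5.65 m → arm 0.71 m, τ = 57.13 × 0.71 = 40.56 N·m clockwise.
Net load moment about support B = 1600 N·m counterclockwise.
Reaction R at support A is upward at 0 m, arm 4.94 m → moment R × 4.94 clockwise.
Setting net torque to zero: R × 4.94 = 1600 → R = 324 N.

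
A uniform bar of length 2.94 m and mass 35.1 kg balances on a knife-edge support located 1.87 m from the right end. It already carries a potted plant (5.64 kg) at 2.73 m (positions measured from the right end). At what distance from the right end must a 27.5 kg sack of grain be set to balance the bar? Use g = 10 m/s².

Sum moments about the knife-edge support (at 1.87 m from the right end) (the support reaction has zero arm there).
Beam weight: 35.1 × 10 = 351 N down at 1.47 m → arm 0.4 m, τ = 351 × 0.4 = 140.4 N·m clockwise.
Potted plant: 5.64 × 10 = 56.4 N down at 2.73 m → arm 0.86 m, τ = 56.4 × 0.86 = 48.5 N·m counterclockwise.
Net moment of existing loads = 91.9 N·m clockwise.
The sack of grain weighs 27.5 × 10 = 275 N and must supply an equal counterclockwise moment, so its lever arm about the knife-edge support is 91.9 / 275 = 0.334 m.
That puts it at 1.87 + 0.334 = 2.2 m from the right end.

x ≈ 2.2 m from the right end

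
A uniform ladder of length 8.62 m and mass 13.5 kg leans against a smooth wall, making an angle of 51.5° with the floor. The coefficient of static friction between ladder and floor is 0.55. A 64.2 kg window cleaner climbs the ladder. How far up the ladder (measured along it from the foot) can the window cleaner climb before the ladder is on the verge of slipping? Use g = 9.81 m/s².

d ≈ 6.31 m

About the foot of the ladder:
Ladder weight 13.5×9.81 = 132.4 N acts at 4.31 m along the ladder; its horizontal arm is 4.31·cos51.5° = 2.683 m → τ = 355.2 N·m clockwise.
Window cleaner weight 64.2×9.81 = 629.8 N at distance d → arm d·cos51.5° → τ = 629.8·d·0.6225 clockwise.
Wall normal N at the top has arm L sinθ = 6.746 m counterclockwise, so Στ = 0 gives N·6.746 = 355.2 + 392.1·d.
ΣFy = 0 ⇒ N_floor = 762.2 N, so the maximum friction is μ_s·N_floor = 0.55×762.2 = 419.2 N. ΣFx = 0 ⇒ N_wall = f, so at the slipping point N = 419.2 N.
Substituting: 419.2×6.746 = 355.2 + 392.1·d ⇒ d = (2828 − 355.2) / 392.1 = 6.31 m.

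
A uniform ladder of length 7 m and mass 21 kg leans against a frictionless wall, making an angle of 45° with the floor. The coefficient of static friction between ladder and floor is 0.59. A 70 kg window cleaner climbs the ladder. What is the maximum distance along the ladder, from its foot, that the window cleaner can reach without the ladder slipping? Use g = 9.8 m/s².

Choose the foot of the ladder as the axis so the floor normal and friction both act there and drop out.
Ladder weight 21×9.8 = 205.8 N acts at 3.5 m along the ladder; its horizontal arm is 3.5·cos45° = 2.475 m → τ = 509.4 N·m clockwise.
Window cleaner weight 70×9.8 = 686 N at distance d → arm d·cos45° → τ = 686·d·0.7071 clockwise.
Wall normal N at the top has arm L sinθ = 4.95 m counterclockwise, so Στ = 0 gives N·4.95 = 509.4 + 485.1·d.
ΣFy = 0 ⇒ N_floor = 891.8 N, so the maximum friction is μ_s·N_floor = 0.59×891.8 = 526.2 N. ΣFx = 0 ⇒ N_wall = f, so at the slipping point N = 526.2 N.
Substituting: 526.2×4.95 = 509.4 + 485.1·d ⇒ d = (2605 − 509.4) / 485.1 = 4.32 m.

d ≈ 4.32 m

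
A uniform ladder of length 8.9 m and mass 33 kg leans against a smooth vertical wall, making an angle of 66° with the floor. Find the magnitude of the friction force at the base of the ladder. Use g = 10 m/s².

f ≈ 73.5 N

Take moments about the foot of the ladder.
Ladder weight 33×10 = 330 N acts at 4.45 m along the ladder; its horizontal arm is 4.45·cos66° = 1.81 m → τ = 597.3 N·m clockwise.
Wall normal N acts horizontally at the top; its moment arm is the height L sinθ = 8.9·sin66° = 8.131 m, counterclockwise.
Στ = 0 ⇒ N × 8.131 = 597.3 ⇒ N = 73.5 N.
ΣFx = 0: friction at the foot balances the wall's push, so f = N_wall = 73.5 N.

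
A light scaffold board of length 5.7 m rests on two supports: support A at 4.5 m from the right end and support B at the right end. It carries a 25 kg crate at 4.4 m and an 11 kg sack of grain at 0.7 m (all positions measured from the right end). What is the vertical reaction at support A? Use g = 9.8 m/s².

R_A ≈ 256 N

Taking torques about support B:
Crate: 25 × 9.8 = 245 N down at 4.4 m → arm 4.4 m, τ = 245 × 4.4 = 1078 N·m counterclockwise.
Sack of grain: 11 × 9.8 = 107.8 N down at 0.7 m → arm 0.7 m, τ = 107.8 × 0.7 = 75.46 N·m counterclockwise.
Net load moment about support B = 1153 N·m counterclockwise.
Reaction R at support A is upward at 4.5 m, arm 4.5 m → moment R × 4.5 clockwise.
Στ = 0 ⇒ R × 4.5 = 1153 ⇒ R = 256 N.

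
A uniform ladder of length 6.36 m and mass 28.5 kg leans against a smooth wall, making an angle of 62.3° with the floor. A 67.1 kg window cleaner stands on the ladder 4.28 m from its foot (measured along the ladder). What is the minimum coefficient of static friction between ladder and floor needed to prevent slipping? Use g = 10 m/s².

μ_min ≈ 0.326

About the foot of the ladder:
Ladder weight 28.5×10 = 285 N acts at 3.18 m along the ladder; its horizontal arm is 3.18·cos62.3° = 1.478 m → τ = 421.2 N·m clockwise.
Window cleaner: 67.1×10 = 671 N at 4.28 m → arm 1.99 m → τ = 1335 N·m clockwise.
Wall normal N acts horizontally at the top; its moment arm is the height L sinθ = 6.36·sin62.3° = 5.631 m, counterclockwise.
Balancing moments: N × 5.631 = 1756, giving N = 311.8 N.
ΣFx = 0 ⇒ f = N_wall = 311.8 N. ΣFy = 0 ⇒ N_floor = 956 N.
μ_min = f / N_floor = 311.8 / 956 = 0.326.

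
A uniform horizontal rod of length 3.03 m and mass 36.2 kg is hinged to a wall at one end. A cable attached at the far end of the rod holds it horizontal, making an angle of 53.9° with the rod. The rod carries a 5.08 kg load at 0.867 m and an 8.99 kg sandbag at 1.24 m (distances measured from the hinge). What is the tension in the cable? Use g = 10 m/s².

Choose the hinge as the axis so the unknown hinge reaction has zero arm there.
Beam weight: 36.2 × 10 = 362 N down at 1.515 m → arm 1.515 m, τ = 362 × 1.515 = 548.4 N·m clockwise.
Load: 5.08 × 10 = 50.8 N down at 0.867 m → arm 0.867 m, τ = 50.8 × 0.867 = 44.04 N·m clockwise.
Sandbag: 8.99 × 10 = 89.9 N down at 1.24 m → arm 1.24 m, τ = 89.9 × 1.24 = 111.5 N·m clockwise.
Total clockwise load moment = 703.9 N·m.
The cable tension T acts at 3.03 m; only its component perpendicular to the rod, T sinθ, produces torque. sin 53.9° = 0.808.
For rotational equilibrium, T × 3.03 × 0.808 = 703.9, so T = 703.9 / 2.448 = 288 N.

T ≈ 288 N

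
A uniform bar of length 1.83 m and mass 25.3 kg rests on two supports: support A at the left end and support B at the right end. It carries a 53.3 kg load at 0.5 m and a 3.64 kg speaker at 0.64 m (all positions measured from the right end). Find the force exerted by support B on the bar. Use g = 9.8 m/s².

Sum moments about support A (its reaction then has zero moment arm).
Beam weight: 25.3 × 9.8 = 247.9 N down at 0.915 m → arm 0.915 m, τ = 247.9 × 0.915 = 226.8 N·m clockwise.
Load: 53.3 × 9.8 = 522.3 N down at 0.5 m → arm 1.33 m, τ = 522.3 × 1.33 = 694.7 N·m clockwise.
Speaker: 3.64 × 9.8 = 35.67 N down at 0.64 m → arm 1.19 m, τ = 35.67 × 1.19 = 42.45 N·m clockwise.
Net load moment about support A = 964 N·m clockwise.
Reaction R at support B is upward at 0 m, arm 1.83 m → moment R × 1.83 counterclockwise.
Setting net torque to zero: R × 1.83 = 964 → R = 527 N.

R_B ≈ 527 N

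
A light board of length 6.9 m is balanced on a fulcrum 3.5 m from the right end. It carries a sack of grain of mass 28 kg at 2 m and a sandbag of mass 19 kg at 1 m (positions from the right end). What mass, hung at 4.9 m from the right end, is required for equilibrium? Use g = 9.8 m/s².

Taking torques about the fulcrum (at 3.5 m from the right end):
Sack of grain: 28 × 9.8 = 274.4 N down at 2 m → arm 1.5 m, τ = 274.4 × 1.5 = 411.6 N·m clockwise.
Sandbag: 19 × 9.8 = 186.2 N down at 1 m → arm 2.5 m, τ = 186.2 × 2.5 = 465.5 N·m clockwise.
Net moment of known loads = 877.1 N·m clockwise.
An unknown mass m at 4.9 m has arm 1.4 m; its moment is m·g·1.4 counterclockwise.
For rotational equilibrium, m × 9.8 × 1.4 = 877.1, so m = 877.1 / (9.8 × 1.4) = 63.9 kg.

m ≈ 63.9 kg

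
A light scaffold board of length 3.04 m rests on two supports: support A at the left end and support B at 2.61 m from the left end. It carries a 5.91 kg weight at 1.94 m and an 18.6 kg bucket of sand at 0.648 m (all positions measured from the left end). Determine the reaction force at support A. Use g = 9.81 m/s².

Taking torques about support B:
Weight: 5.91 × 9.81 = 57.98 N down at 1.94 m → arm 0.67 m, τ = 57.98 × 0.67 = 38.85 N·m counterclockwise.
Bucket of sand: 18.6 × 9.81 = 182.5 N down at 0.648 m → arm 1.962 m, τ = 182.5 × 1.962 = 358.1 N·m counterclockwise.
Net load moment about support B = 397 N·m counterclockwise.
Reaction R at support A is upward at 0 m, arm 2.61 m → moment R × 2.61 clockwise.
Balancing moments: R × 2.61 = 397, giving R = 152 N.

R_A ≈ 152 N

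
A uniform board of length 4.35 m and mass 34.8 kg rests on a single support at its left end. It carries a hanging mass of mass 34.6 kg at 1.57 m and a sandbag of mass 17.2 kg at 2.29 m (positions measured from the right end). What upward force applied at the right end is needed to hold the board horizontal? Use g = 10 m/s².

Take moments about the left end.
Beam weight: 34.8 × 10 = 348 N down at 2.175 m → arm 2.175 m, τ = 348 × 2.175 = 756.9 N·m clockwise.
Hanging mass: 34.6 × 10 = 346 N down at 1.57 m → arm 2.78 m, τ = 346 × 2.78 = 961.9 N·m clockwise.
Sandbag: 17.2 × 10 = 172 N down at 2.29 m → arm 2.06 m, τ = 172 × 2.06 = 354.3 N·m clockwise.
Net moment of the loads = 2073 N·m clockwise.
The upward force F acts at the right end, arm 4.35 m, giving F × 4.35 counterclockwise.
Setting net torque to zero: F × 4.35 = 2073 → F = 2073 / 4.35 = 477 N.

F ≈ 477 N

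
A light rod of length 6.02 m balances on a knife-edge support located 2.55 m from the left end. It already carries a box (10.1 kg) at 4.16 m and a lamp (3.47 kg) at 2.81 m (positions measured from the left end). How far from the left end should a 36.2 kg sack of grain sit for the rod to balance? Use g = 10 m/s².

x ≈ 2.08 m from the left end

Choose the knife-edge support (at 2.55 m from the left end) as the axis so the support reaction has zero arm there.
Box: 10.1 × 10 = 101 N down at 4.16 m → arm 1.61 m, τ = 101 × 1.61 = 162.6 N·m clockwise.
Lamp: 3.47 × 10 = 34.7 N down at 2.81 m → arm 0.26 m, τ = 34.7 × 0.26 = 9.022 N·m clockwise.
Net moment of existing loads = 171.6 N·m clockwise.
The sack of grain weighs 36.2 × 10 = 362 N and must supply an equal counterclockwise moment, so its lever arm about the knife-edge support is 171.6 / 362 = 0.474 m.
That puts it at 2.55 − 0.474 = 2.08 m from the left end.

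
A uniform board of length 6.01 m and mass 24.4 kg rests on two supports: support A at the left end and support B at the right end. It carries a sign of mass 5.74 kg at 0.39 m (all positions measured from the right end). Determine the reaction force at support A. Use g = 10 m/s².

Sum moments about support B (its reaction then has zero moment arm).
Beam weight: 24.4 × 10 = 244 N down at 3.005 m → arm 3.005 m, τ = 244 × 3.005 = 733.2 N·m counterclockwise.
Sign: 5.74 × 10 = 57.4 N down at 0.39 m → arm 0.39 m, τ = 57.4 × 0.39 = 22.39 N·m counterclockwise.
Net load moment about support B = 755.6 N·m counterclockwise.
Reaction R at support A is upward at 6.01 m, arm 6.01 m → moment R × 6.01 clockwise.
Balancing moments: R × 6.01 = 755.6, giving R = 126 N.

R_A ≈ 126 N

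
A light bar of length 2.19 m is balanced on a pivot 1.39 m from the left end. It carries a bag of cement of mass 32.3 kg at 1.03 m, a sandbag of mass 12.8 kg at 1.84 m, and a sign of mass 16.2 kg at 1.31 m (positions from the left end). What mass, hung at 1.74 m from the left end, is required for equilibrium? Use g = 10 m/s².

About the pivot (at 1.39 m from the left end):
Bag of cement: 32.3 × 10 = 323 N down at 1.03 m → arm 0.36 m, τ = 323 × 0.36 = 116.3 N·m counterclockwise.
Sandbag: 12.8 × 10 = 128 N down at 1.84 m → arm 0.45 m, τ = 128 × 0.45 = 57.6 N·m clockwise.
Sign: 16.2 × 10 = 162 N down at 1.31 m → arm 0.08 m, τ = 162 × 0.08 = 12.96 N·m counterclockwise.
Net moment of known loads = 71.66 N·m counterclockwise.
An unknown mass m at 1.74 m has arm 0.35 m; its moment is m·g·0.35 clockwise.
Balancing moments: m × 10 × 0.35 = 71.66, giving m = 71.66 / (10 × 0.35) = 20.5 kg.

m ≈ 20.5 kg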